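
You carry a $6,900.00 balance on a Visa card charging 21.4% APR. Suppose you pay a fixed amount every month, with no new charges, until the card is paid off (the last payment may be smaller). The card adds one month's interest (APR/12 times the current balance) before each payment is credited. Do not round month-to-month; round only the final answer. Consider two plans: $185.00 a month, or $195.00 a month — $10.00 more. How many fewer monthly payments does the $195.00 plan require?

Monthly rate r = 21.4%/12 = 1.78333% = 0.0178333.
At $185.00/mo: n = ⌈−ln(1 − rB₀/P)/ln(1+r)⌉ = 62 payments (last $165.32); total interest = total paid − $6,900.00 = $4,550.32.
At $195.00/mo: 57 payments (last $79.42); total interest $4,099.42.
Payments saved = 62 − 57 = 5.

5 fewer payments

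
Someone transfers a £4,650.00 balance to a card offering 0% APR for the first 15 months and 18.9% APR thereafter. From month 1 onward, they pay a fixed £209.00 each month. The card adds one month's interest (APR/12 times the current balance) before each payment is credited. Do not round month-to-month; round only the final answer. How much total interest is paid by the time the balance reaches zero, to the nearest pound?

Promo months 1–15 at r₀ = 0%/12 = 0; months 16+ at r₁ = 18.9%/12 = 0.01575.
After month 15 (no interest yet): B = £4,650.00 − 15·£209.00 = £1,515.00.
Then at r₁ with £209.00/mo: n₂ = −ln(1 − r₁·B/P)/ln(1+r₁) ≈ 7.76 → 8 more payments.
Total paid = 22·£209.00 + £158.62 = £4,756.62; interest = £4,756.62 − £4,650.00 = £106.62.

£107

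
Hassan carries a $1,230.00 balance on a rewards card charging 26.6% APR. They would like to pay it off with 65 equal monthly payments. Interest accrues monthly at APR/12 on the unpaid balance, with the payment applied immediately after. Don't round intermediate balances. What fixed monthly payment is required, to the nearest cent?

Monthly rate r = 26.6%/12 = 2.21667% = 0.0221667.
Level-payment amortization: P = B₀·r / (1 − (1+r)^(−n)) = 1230.00·0.0221667 / (1 − 1.02217^(−65)).
Denominator 1 − (1+r)^(−65) = 0.75951468.
P = 27.265 / 0.75951468 ≈ 35.90.

$35.90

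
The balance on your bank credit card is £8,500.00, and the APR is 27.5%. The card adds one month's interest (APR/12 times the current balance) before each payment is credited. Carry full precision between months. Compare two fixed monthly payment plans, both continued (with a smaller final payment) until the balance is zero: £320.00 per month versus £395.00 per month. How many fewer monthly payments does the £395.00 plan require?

12 fewer payments

Monthly rate r = 27.5%/12 = 2.29167% = 0.0229167.
At £320.00/mo: n = ⌈−ln(1 − rB₀/P)/ln(1+r)⌉ = 42 payments (last £133.11); total interest = total paid − £8,500.00 = £4,753.11.
At £395.00/mo: 30 payments (last £391.32); total interest £3,346.32.
Payments saved = 42 − 30 = 12.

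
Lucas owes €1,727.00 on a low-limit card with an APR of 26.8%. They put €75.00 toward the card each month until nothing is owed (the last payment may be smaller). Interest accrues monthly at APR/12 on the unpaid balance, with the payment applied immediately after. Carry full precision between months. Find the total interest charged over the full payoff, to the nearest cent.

€725.07

Monthly rate r = 26.8%/12 = 2.23333% = 0.0223333.
Payoff takes n = ⌈−ln(1 − rB₀/P)/ln(1+r)⌉ = ⌈32.692⌉ = 33 payments; the last is €52.07.
Total paid = 32·€75.00 + €52.07 = €2,452.07.
Total interest = total paid − principal = €2,452.07 − €1,727.00 = €725.07.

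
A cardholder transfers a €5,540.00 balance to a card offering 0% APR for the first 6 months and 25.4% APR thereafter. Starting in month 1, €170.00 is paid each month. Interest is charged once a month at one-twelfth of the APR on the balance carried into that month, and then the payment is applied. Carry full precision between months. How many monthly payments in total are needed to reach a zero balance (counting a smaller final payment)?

Promo months 1–6 at r₀ = 0%/12 = 0; months 7+ at r₁ = 25.4%/12 = 0.0211667.
After month 6 (no interest yet): B = €5,540.00 − 6·€170.00 = €4,520.00.
Then at r₁ with €170.00/mo: n₂ = −ln(1 − r₁·B/P)/ln(1+r₁) ≈ 39.50 → 40 more payments.

46 payments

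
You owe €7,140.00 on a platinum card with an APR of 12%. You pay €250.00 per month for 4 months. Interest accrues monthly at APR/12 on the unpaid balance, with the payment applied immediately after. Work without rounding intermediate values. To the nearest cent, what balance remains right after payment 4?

Monthly rate r = 12%/12 = 1% = 0.01.
Each month: B ← B·(1+r) − €250.00.
Month 1: interest €71.40; balance after payment €6,961.40.
Month 2: interest €69.61; balance after payment €6,781.01.
Month 3: interest €67.81; balance after payment €6,598.82.
Month 4: interest €65.99; balance after payment €6,414.81.

€6,414.81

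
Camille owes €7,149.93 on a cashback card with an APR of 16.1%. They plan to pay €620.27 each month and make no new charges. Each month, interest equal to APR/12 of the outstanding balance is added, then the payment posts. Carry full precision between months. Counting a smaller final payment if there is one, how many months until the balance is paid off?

Monthly rate r = 16.1%/12 = 1.34167% = 0.0134167.
Recurrence: B ← B·(1+r) − €620.27.
Month 1: interest €95.93; balance after payment €6,625.59.
Month 2: interest €88.89; balance after payment €6,094.21.
Closed form: n = −ln(1 − rB₀/P)/ln(1+r) = −ln(0.84534)/ln(1.01342) ≈ 12.606, so the balance reaches zero during payment 13.

13 payments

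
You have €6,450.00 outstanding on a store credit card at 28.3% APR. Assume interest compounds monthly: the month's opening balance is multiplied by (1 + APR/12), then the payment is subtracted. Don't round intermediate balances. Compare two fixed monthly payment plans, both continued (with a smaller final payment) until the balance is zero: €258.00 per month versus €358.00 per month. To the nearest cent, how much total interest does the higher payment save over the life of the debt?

Monthly rate r = 28.3%/12 = 2.35833% = 0.0235833.
At €258.00/mo: n = ⌈−ln(1 − rB₀/P)/ln(1+r)⌉ = 39 payments (last €53.84); total interest = total paid − €6,450.00 = €3,407.84.
At €358.00/mo: 24 payments (last €263.19); total interest €2,047.19.
Interest saved = €3,407.84 − €2,047.19 = €1,360.65.

€1,360.65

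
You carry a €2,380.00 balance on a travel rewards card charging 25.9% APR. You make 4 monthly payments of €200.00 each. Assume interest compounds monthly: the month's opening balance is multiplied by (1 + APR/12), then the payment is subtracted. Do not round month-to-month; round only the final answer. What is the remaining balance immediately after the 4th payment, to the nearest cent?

€1,765.95

Monthly rate r = 25.9%/12 = 2.15833% = 0.0215833.
Each month: B ← B·(1+r) − €200.00.
Month 1: interest €51.37; balance after payment €2,231.37.
Month 2: interest €48.16; balance after payment €2,079.53.
Month 3: interest €44.88; balance after payment €1,924.41.
Month 4: interest €41.54; balance after payment €1,765.95.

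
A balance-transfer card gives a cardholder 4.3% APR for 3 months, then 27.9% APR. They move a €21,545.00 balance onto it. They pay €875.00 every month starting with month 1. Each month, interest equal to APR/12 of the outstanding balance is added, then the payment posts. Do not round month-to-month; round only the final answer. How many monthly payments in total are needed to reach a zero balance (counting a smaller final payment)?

Promo months 1–3 at r₀ = 4.3%/12 = 0.00358333; months 4+ at r₁ = 27.9%/12 = 0.02325.
After month 3: iterate B ← B·(1+r₀) − €875.00 for 3 months → €19,143.02.
Then at r₁ with €875.00/mo: n₂ = −ln(1 − r₁·B/P)/ln(1+r₁) ≈ 30.92 → 31 more payments.

34 months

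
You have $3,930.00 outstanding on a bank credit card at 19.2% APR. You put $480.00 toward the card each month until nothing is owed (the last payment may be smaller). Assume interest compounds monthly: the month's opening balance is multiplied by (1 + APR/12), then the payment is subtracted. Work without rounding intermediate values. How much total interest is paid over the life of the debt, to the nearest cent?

$316.47

Monthly rate r = 19.2%/12 = 1.6% = 0.016.
Payoff takes n = ⌈−ln(1 − rB₀/P)/ln(1+r)⌉ = ⌈8.846⌉ = 9 payments; the last is $406.47.
Total paid = 8·$480.00 + $406.47 = $4,246.47.
Total interest = total paid − principal = $4,246.47 − $3,930.00 = $316.47.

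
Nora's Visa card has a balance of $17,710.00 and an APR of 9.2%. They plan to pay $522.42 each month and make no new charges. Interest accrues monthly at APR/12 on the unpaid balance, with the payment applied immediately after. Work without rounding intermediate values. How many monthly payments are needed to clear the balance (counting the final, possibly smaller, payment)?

Monthly rate r = 9.2%/12 = 0.766667% = 0.00766667.
Recurrence: B ← B·(1+r) − $522.42.
Month 1: interest $135.78; balance after payment $17,323.36.
Month 2: interest $132.81; balance after payment $16,933.75.
Closed form: n = −ln(1 − rB₀/P)/ln(1+r) = −ln(0.7401)/ln(1.00767) ≈ 39.407, so the balance reaches zero during payment 40.

40 months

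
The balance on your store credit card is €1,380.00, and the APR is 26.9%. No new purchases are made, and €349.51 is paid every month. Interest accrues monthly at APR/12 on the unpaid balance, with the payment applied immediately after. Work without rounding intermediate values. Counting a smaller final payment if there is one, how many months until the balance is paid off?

5 payments

Monthly rate r = 26.9%/12 = 2.24167% = 0.0224167.
Recurrence: B ← B·(1+r) − €349.51.
Month 1: interest €30.93; balance after payment €1,061.42.
Month 2: interest €23.79; balance after payment €735.71.
Month 3: interest €16.49; balance after payment €402.69.
Month 4: interest €9.03; balance after payment €62.21.
Month 5: interest €1.39; balance after payment €0.00.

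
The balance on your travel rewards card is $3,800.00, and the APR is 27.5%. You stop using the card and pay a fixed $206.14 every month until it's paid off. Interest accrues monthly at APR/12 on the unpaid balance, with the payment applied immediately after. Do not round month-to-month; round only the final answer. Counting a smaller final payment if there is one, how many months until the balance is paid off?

25 months

Monthly rate r = 27.5%/12 = 2.29167% = 0.0229167.
Recurrence: B ← B·(1+r) − $206.14.
Month 1: interest $87.08; balance after payment $3,680.94.
Month 2: interest $84.35; balance after payment $3,559.16.
Closed form: n = −ln(1 − rB₀/P)/ln(1+r) = −ln(0.57755)/ln(1.02292) ≈ 24.228, so the balance reaches zero during payment 25.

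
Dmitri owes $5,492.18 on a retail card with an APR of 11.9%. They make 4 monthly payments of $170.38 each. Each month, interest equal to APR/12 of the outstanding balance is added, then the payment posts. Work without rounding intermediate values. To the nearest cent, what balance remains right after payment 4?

$5,021.57

Monthly rate r = 11.9%/12 = 0.991667% = 0.00991667.
Each month: B ← B·(1+r) − $170.38.
Month 1: interest $54.46; balance after payment $5,376.26.
Month 2: interest $53.31; balance after payment $5,259.20.
Month 3: interest $52.15; balance after payment $5,140.97.
Month 4: interest $50.98; balance after payment $5,021.57.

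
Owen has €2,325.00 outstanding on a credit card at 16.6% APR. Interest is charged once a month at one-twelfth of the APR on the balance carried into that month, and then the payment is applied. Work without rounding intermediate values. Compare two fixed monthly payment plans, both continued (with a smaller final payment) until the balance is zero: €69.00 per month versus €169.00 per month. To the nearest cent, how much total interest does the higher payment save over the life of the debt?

Monthly rate r = 16.6%/12 = 1.38333% = 0.0138333.
At €69.00/mo: n = ⌈−ln(1 − rB₀/P)/ln(1+r)⌉ = 46 payments (last €47.09); total interest = total paid − €2,325.00 = €827.09.
At €169.00/mo: 16 payments (last €62.10); total interest €272.10.
Interest saved = €827.09 − €272.10 = €554.99.

€554.99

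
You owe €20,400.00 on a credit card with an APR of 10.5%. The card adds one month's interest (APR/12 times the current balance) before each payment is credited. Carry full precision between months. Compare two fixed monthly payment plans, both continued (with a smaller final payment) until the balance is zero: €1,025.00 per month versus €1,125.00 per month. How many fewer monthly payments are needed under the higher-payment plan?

Monthly rate r = 10.5%/12 = 0.875% = 0.00875.
At €1,025.00/mo: n = ⌈−ln(1 − rB₀/P)/ln(1+r)⌉ = 22 payments (last €986.92); total interest = total paid − €20,400.00 = €2,111.92.
At €1,125.00/mo: 20 payments (last €935.67); total interest €1,910.67.
Payments saved = 22 − 20 = 2.

2 fewer payments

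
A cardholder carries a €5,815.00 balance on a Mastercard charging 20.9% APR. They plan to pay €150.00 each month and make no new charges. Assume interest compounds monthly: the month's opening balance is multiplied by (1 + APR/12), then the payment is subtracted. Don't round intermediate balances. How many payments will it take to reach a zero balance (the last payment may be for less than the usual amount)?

66 payments

Monthly rate r = 20.9%/12 = 1.74167% = 0.0174167.
Recurrence: B ← B·(1+r) − €150.00.
Month 1: interest €101.28; balance after payment €5,766.28.
Month 2: interest €100.43; balance after payment €5,716.71.
Closed form: n = −ln(1 − rB₀/P)/ln(1+r) = −ln(0.32481)/ln(1.01742) ≈ 65.125, so the balance reaches zero during payment 66.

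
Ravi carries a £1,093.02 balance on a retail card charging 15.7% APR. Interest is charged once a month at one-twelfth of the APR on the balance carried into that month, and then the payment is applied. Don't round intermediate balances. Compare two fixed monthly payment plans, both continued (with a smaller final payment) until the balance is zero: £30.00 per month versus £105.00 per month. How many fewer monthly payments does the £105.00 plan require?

Monthly rate r = 15.7%/12 = 1.30833% = 0.0130833.
At £30.00/mo: n = ⌈−ln(1 − rB₀/P)/ln(1+r)⌉ = 50 payments (last £24.57); total interest = total paid − £1,093.02 = £401.55.
At £105.00/mo: 12 payments (last £27.79); total interest £89.77.
Payments saved = 50 − 12 = 38.

38 fewer payments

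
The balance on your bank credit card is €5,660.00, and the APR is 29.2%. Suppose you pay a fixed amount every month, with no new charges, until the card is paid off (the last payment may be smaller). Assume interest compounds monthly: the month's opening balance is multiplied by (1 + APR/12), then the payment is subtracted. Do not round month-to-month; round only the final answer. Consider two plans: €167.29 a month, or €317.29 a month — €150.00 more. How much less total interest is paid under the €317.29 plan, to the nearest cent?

Monthly rate r = 29.2%/12 = 2.43333% = 0.0243333.
At €167.29/mo: n = ⌈−ln(1 − rB₀/P)/ln(1+r)⌉ = 73 payments (last €15.27); total interest = total paid − €5,660.00 = €6,400.15.
At €317.29/mo: 24 payments (last €216.24); total interest €1,853.91.
Interest saved = €6,400.15 − €1,853.91 = €4,546.24.

€4,546.24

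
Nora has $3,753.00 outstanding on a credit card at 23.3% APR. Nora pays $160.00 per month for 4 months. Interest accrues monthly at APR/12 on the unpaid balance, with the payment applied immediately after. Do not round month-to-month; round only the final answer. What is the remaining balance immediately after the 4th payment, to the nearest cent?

Monthly rate r = 23.3%/12 = 1.94167% = 0.0194167.
Each month: B ← B·(1+r) − $160.00.
Month 1: interest $72.87; balance after payment $3,665.87.
Month 2: interest $71.18; balance after payment $3,577.05.
Month 3: interest $69.45; balance after payment $3,486.50.
Month 4: interest $67.70; balance after payment $3,394.20.

$3,394.20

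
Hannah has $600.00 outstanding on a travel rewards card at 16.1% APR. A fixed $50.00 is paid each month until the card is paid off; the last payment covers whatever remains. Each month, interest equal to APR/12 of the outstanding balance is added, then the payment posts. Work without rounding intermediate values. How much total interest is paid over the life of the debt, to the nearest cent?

$58.63

Monthly rate r = 16.1%/12 = 1.34167% = 0.0134167.
Payoff takes n = ⌈−ln(1 − rB₀/P)/ln(1+r)⌉ = ⌈13.172⌉ = 14 payments; the last is $8.63.
Total paid = 13·$50.00 + $8.63 = $658.63.
Total interest = total paid − principal = $658.63 − $600.00 = $58.63.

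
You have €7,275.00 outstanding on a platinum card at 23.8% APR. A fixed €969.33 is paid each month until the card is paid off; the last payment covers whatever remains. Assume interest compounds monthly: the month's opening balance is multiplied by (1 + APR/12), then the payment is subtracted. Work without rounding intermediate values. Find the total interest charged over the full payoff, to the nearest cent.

€681.42

Monthly rate r = 23.8%/12 = 1.98333% = 0.0198333.
Payoff takes n = ⌈−ln(1 − rB₀/P)/ln(1+r)⌉ = ⌈8.207⌉ = 9 payments; the last is €201.78.
Total paid = 8·€969.33 + €201.78 = €7,956.42.
Total interest = total paid − principal = €7,956.42 − €7,275.00 = €681.42.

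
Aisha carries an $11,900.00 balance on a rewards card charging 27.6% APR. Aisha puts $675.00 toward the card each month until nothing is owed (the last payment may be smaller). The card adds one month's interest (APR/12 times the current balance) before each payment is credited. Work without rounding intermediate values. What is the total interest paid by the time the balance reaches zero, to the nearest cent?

$3,536.68

Monthly rate r = 27.6%/12 = 2.3% = 0.023.
Payoff takes n = ⌈−ln(1 − rB₀/P)/ln(1+r)⌉ = ⌈22.868⌉ = 23 payments; the last is $586.68.
Total paid = 22·$675.00 + $586.68 = $15,436.68.
Total interest = total paid − principal = $15,436.68 − $11,900.00 = $3,536.68.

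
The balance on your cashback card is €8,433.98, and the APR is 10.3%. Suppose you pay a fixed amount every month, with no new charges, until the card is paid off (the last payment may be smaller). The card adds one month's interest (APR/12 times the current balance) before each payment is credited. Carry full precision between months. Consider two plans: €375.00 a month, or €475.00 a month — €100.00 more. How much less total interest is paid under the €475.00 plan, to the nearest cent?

Monthly rate r = 10.3%/12 = 0.858333% = 0.00858333.
At €375.00/mo: n = ⌈−ln(1 − rB₀/P)/ln(1+r)⌉ = 26 payments (last €36.07); total interest = total paid − €8,433.98 = €977.09.
At €475.00/mo: 20 payments (last €165.14); total interest €756.16.
Interest saved = €977.09 − €756.16 = €220.93.

€220.93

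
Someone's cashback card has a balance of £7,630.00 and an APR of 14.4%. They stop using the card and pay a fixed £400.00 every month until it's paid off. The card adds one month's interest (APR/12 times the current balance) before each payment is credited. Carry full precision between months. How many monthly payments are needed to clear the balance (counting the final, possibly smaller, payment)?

Monthly rate r = 14.4%/12 = 1.2% = 0.012.
Recurrence: B ← B·(1+r) − £400.00.
Month 1: interest £91.56; balance after payment £7,321.56.
Month 2: interest £87.86; balance after payment £7,009.42.
Closed form: n = −ln(1 − rB₀/P)/ln(1+r) = −ln(0.7711)/ln(1.012) ≈ 21.791, so the balance reaches zero during payment 22.

22 payments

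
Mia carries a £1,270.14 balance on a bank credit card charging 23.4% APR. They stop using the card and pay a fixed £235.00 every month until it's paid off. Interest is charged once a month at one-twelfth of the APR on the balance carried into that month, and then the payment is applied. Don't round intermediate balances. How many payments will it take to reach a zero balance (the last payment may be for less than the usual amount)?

Monthly rate r = 23.4%/12 = 1.95% = 0.0195.
Recurrence: B ← B·(1+r) − £235.00.
Month 1: interest £24.77; balance after payment £1,059.91.
Month 2: interest £20.67; balance after payment £845.58.
Month 3: interest £16.49; balance after payment £627.06.
Month 4: interest £12.23; balance after payment £404.29.
Month 5: interest £7.88; balance after payment £177.18.
Month 6: interest £3.45; balance after payment £0.00.

6 months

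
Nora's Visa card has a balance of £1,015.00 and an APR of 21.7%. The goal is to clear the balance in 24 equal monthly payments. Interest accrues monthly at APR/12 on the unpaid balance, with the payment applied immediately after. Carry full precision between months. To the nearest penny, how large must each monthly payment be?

£52.51

Monthly rate r = 21.7%/12 = 1.80833% = 0.0180833.
Level-payment amortization: P = B₀·r / (1 − (1+r)^(−n)) = 1015.00·0.0180833 / (1 − 1.01808^(−24)).
Denominator 1 − (1+r)^(−24) = 0.349570647.
P = 18.3546 / 0.349570647 ≈ 52.51.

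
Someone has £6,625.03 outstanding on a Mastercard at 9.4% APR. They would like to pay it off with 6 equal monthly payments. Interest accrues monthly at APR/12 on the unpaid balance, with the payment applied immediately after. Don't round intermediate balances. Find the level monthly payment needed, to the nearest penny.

Monthly rate r = 9.4%/12 = 0.783333% = 0.00783333.
Level-payment amortization: P = B₀·r / (1 − (1+r)^(−n)) = 6625.03·0.00783333 / (1 − 1.00783^(−6)).
Denominator 1 − (1+r)^(−6) = 0.0457378667.
P = 51.8961 / 0.0457378667 ≈ 1134.64.

£1,134.64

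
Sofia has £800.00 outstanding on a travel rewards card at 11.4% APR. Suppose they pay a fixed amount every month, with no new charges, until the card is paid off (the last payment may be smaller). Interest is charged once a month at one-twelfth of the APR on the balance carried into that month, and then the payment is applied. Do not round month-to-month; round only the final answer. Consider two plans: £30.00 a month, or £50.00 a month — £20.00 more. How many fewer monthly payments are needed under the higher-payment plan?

Monthly rate r = 11.4%/12 = 0.95% = 0.0095.
At £30.00/mo: n = ⌈−ln(1 − rB₀/P)/ln(1+r)⌉ = 31 payments (last £26.92); total interest = total paid − £800.00 = £126.92.
At £50.00/mo: 18 payments (last £21.93); total interest £71.93.
Payments saved = 31 − 18 = 13.

13 fewer payments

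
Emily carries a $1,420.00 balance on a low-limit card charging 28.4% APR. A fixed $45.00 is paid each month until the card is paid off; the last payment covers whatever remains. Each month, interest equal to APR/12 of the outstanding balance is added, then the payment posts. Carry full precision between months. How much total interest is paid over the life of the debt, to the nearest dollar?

$1,223

Monthly rate r = 28.4%/12 = 2.36667% = 0.0236667.
Payoff takes n = ⌈−ln(1 − rB₀/P)/ln(1+r)⌉ = ⌈58.725⌉ = 59 payments; the last is $32.73.
Total paid = 58·$45.00 + $32.73 = $2,642.73.
Total interest = total paid − principal = $2,642.73 − $1,420.00 = $1,222.73.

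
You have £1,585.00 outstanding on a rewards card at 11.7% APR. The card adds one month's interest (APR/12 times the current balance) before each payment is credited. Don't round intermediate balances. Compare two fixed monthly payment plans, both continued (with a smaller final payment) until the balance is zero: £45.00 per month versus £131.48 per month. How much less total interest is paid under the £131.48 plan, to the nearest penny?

Monthly rate r = 11.7%/12 = 0.975% = 0.00975.
At £45.00/mo: n = ⌈−ln(1 − rB₀/P)/ln(1+r)⌉ = 44 payments (last £16.22); total interest = total paid − £1,585.00 = £366.22.
At £131.48/mo: 13 payments (last £116.67); total interest £109.43.
Interest saved = £366.22 − £109.43 = £256.79.

£256.79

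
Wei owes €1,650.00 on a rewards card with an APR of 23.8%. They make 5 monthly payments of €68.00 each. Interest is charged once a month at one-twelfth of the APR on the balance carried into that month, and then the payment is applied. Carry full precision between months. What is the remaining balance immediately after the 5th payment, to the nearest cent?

€1,466.49

Monthly rate r = 23.8%/12 = 1.98333% = 0.0198333.
Each month: B ← B·(1+r) − €68.00.
Month 1: interest €32.73; balance after payment €1,614.72.
Month 2: interest €32.03; balance after payment €1,578.75.
Month 3: interest €31.31; balance after payment €1,542.06.
Month 4: interest €30.58; balance after payment €1,504.65.
Month 5: interest €29.84; balance after payment €1,466.49.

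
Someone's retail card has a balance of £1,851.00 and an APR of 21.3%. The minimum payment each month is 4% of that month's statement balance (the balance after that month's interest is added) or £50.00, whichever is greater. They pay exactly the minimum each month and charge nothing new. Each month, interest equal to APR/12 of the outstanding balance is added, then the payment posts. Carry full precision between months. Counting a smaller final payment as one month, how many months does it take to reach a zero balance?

51 months

Monthly rate r = 21.3%/12 = 1.775% = 0.01775.
While 4% of the post-interest balance exceeds £50.00, each month B ← (B·(1+r))·(1 − 0.04), i.e. B shrinks by the factor (1+r)·0.96 = 0.97704.
This holds for months 1–18. Entering month 19 the balance is £1,218.51; 4% of the post-interest balance is now below £50.00, so the flat £50.00 minimum applies from here.
From month 19 a fixed £50.00 at rate r clears £1,218.51 in 33 more payments. Total: 18 + 33 = 51 months.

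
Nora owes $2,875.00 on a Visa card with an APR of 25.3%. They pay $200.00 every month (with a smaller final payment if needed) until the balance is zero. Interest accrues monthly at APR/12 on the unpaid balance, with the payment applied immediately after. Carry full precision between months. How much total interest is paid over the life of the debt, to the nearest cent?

$586.64

Monthly rate r = 25.3%/12 = 2.10833% = 0.0210833.
Payoff takes n = ⌈−ln(1 − rB₀/P)/ln(1+r)⌉ = ⌈17.306⌉ = 18 payments; the last is $61.64.
Total paid = 17·$200.00 + $61.64 = $3,461.64.
Total interest = total paid − principal = $3,461.64 − $2,875.00 = $586.64.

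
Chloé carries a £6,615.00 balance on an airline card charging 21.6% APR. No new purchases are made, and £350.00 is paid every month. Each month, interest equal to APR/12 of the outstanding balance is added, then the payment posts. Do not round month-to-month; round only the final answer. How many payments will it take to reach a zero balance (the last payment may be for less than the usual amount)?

24 payments

Monthly rate r = 21.6%/12 = 1.8% = 0.018.
Recurrence: B ← B·(1+r) − £350.00.
Month 1: interest £119.07; balance after payment £6,384.07.
Month 2: interest £114.91; balance after payment £6,148.98.
Closed form: n = −ln(1 − rB₀/P)/ln(1+r) = −ln(0.6598)/ln(1.018) ≈ 23.308, so the balance reaches zero during payment 24.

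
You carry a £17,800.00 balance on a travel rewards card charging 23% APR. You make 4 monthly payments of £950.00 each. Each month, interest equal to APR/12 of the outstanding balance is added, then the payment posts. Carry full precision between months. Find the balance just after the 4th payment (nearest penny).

Monthly rate r = 23%/12 = 1.91667% = 0.0191667.
Each month: B ← B·(1+r) − £950.00.
Month 1: interest £341.17; balance after payment £17,191.17.
Month 2: interest £329.50; balance after payment £16,570.66.
Month 3: interest £317.60; balance after payment £15,938.27.
Month 4: interest £305.48; balance after payment £15,293.75.

£15,293.75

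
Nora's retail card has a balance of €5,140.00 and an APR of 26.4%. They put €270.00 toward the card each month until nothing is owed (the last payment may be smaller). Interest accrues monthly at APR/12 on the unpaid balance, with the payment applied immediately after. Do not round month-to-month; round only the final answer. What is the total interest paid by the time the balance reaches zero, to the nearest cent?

Monthly rate r = 26.4%/12 = 2.2% = 0.022.
Payoff takes n = ⌈−ln(1 − rB₀/P)/ln(1+r)⌉ = ⌈24.938⌉ = 25 payments; the last is €253.40.
Total paid = 24·€270.00 + €253.40 = €6,733.40.
Total interest = total paid − principal = €6,733.40 − €5,140.00 = €1,593.40.

€1,593.40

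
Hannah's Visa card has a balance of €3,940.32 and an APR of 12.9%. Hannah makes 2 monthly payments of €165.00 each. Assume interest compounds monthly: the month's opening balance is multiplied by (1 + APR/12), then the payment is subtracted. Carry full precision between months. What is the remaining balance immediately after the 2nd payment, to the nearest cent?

€3,693.72

Monthly rate r = 12.9%/12 = 1.075% = 0.01075.
Each month: B ← B·(1+r) − €165.00.
Month 1: interest €42.36; balance after payment €3,817.68.
Month 2: interest €41.04; balance after payment €3,693.72.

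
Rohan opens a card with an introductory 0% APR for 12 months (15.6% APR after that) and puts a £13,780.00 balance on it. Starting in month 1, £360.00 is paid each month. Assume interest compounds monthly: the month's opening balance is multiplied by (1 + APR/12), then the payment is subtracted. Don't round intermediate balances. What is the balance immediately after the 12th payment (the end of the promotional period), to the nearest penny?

£9,460.00

Promo months 1–12 at r₀ = 0%/12 = 0; months 13+ at r₁ = 15.6%/12 = 0.013.
After month 12 (no interest yet): B = £13,780.00 − 12·£360.00 = £9,460.00.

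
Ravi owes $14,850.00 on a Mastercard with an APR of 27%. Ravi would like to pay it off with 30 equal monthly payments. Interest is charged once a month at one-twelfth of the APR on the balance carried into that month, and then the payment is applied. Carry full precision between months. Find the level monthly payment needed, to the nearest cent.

$686.06

Monthly rate r = 27%/12 = 2.25% = 0.0225.
Level-payment amortization: P = B₀·r / (1 − (1+r)^(−n)) = 14850.00·0.0225 / (1 − 1.0225^(−30)).
Denominator 1 − (1+r)^(−30) = 0.487019922.
P = 334.125 / 0.487019922 ≈ 686.06.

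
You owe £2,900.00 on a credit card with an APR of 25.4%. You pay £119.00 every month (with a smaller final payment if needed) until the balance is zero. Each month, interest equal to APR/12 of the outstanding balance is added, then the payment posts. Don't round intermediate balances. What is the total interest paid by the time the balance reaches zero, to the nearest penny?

£1,221.03

Monthly rate r = 25.4%/12 = 2.11667% = 0.0211667.
Payoff takes n = ⌈−ln(1 − rB₀/P)/ln(1+r)⌉ = ⌈34.628⌉ = 35 payments; the last is £75.03.
Total paid = 34·£119.00 + £75.03 = £4,121.03.
Total interest = total paid − principal = £4,121.03 − £2,900.00 = £1,221.03.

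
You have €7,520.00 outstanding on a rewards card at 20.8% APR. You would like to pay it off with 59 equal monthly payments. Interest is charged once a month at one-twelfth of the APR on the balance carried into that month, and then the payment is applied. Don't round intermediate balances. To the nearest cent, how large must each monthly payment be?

€204.56

Monthly rate r = 20.8%/12 = 1.73333% = 0.0173333.
Level-payment amortization: P = B₀·r / (1 − (1+r)^(−n)) = 7520.00·0.0173333 / (1 − 1.01733^(−59)).
Denominator 1 − (1+r)^(−59) = 0.637200399.
P = 130.347 / 0.637200399 ≈ 204.56.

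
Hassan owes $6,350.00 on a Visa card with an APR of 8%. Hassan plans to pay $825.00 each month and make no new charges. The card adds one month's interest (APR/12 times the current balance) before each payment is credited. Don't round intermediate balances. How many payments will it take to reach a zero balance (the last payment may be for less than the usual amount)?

Monthly rate r = 8%/12 = 0.666667% = 0.00666667.
Recurrence: B ← B·(1+r) − $825.00.
Month 1: interest $42.33; balance after payment $5,567.33.
Month 2: interest $37.12; balance after payment $4,779.45.
Closed form: n = −ln(1 − rB₀/P)/ln(1+r) = −ln(0.94869)/ln(1.00667) ≈ 7.928, so the balance reaches zero during payment 8.

8 months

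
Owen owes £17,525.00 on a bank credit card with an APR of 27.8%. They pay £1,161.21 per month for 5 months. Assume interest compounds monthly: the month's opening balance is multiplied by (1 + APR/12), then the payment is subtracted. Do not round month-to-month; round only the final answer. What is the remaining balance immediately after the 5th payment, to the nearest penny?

£13,569.87

Monthly rate r = 27.8%/12 = 2.31667% = 0.0231667.
Each month: B ← B·(1+r) − £1,161.21.
Month 1: interest £406.00; balance after payment £16,769.79.
Month 2: interest £388.50; balance after payment £15,997.08.
Month 3: interest £370.60; balance after payment £15,206.46.
Month 4: interest £352.28; balance after payment £14,397.54.
Month 5: interest £333.54; balance after payment £13,569.87.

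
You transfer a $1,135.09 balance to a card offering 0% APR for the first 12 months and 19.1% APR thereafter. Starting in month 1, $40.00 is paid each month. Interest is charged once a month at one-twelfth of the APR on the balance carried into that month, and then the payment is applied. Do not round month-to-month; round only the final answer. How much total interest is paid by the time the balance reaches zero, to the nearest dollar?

Promo months 1–12 at r₀ = 0%/12 = 0; months 13+ at r₁ = 19.1%/12 = 0.0159167.
After month 12 (no interest yet): B = $1,135.09 − 12·$40.00 = $655.09.
Then at r₁ with $40.00/mo: n₂ = −ln(1 − r₁·B/P)/ln(1+r₁) ≈ 19.13 → 20 more payments.
Total paid = 31·$40.00 + $5.04 = $1,245.04; interest = $1,245.04 − $1,135.09 = $109.95.

$110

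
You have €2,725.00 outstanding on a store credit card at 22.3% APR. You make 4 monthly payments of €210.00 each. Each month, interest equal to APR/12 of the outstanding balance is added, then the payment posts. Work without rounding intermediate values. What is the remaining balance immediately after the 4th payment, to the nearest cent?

Monthly rate r = 22.3%/12 = 1.85833% = 0.0185833.
Each month: B ← B·(1+r) − €210.00.
Month 1: interest €50.64; balance after payment €2,565.64.
Month 2: interest €47.68; balance after payment €2,403.32.
Month 3: interest €44.66; balance after payment €2,237.98.
Month 4: interest €41.59; balance after payment €2,069.57.

€2,069.57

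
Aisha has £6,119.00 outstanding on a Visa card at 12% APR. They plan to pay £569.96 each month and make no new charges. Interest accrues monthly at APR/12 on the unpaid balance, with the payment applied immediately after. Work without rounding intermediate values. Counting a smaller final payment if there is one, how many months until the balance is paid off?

Monthly rate r = 12%/12 = 1% = 0.01.
Recurrence: B ← B·(1+r) − £569.96.
Month 1: interest £61.19; balance after payment £5,610.23.
Month 2: interest £56.10; balance after payment £5,096.37.
Closed form: n = −ln(1 − rB₀/P)/ln(1+r) = −ln(0.89264)/ln(1.01) ≈ 11.414, so the balance reaches zero during payment 12.

12 payments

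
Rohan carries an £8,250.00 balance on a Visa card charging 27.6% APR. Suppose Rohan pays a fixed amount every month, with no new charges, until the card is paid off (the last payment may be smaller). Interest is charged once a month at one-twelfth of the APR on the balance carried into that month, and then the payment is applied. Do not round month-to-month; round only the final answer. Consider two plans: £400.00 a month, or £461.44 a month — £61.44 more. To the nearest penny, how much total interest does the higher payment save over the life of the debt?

£564.78

Monthly rate r = 27.6%/12 = 2.3% = 0.023.
At £400.00/mo: n = ⌈−ln(1 − rB₀/P)/ln(1+r)⌉ = 29 payments (last £114.59); total interest = total paid − £8,250.00 = £3,064.59.
At £461.44/mo: 24 payments (last £136.69); total interest £2,499.81.
Interest saved = £3,064.59 − £2,499.81 = £564.78.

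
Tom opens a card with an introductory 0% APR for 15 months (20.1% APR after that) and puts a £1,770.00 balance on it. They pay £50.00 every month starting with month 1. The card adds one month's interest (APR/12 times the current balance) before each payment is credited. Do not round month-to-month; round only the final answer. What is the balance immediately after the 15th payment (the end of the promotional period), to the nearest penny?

Promo months 1–15 at r₀ = 0%/12 = 0; months 16+ at r₁ = 20.1%/12 = 0.01675.
After month 15 (no interest yet): B = £1,770.00 − 15·£50.00 = £1,020.00.

£1,020.00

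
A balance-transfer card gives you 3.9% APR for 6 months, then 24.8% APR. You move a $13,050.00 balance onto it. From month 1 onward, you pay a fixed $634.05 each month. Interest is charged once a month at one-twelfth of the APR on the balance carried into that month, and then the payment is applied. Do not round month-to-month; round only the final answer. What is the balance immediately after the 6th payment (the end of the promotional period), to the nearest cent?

$9,471.21

Promo months 1–6 at r₀ = 3.9%/12 = 0.00325; months 7+ at r₁ = 24.8%/12 = 0.0206667.
After month 6: iterate B ← B·(1+r₀) − $634.05 for 6 months → $9,471.21.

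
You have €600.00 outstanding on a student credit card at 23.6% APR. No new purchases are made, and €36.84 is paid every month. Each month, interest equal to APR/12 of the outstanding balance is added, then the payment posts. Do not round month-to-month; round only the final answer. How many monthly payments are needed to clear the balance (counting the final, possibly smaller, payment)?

20 payments

Monthly rate r = 23.6%/12 = 1.96667% = 0.0196667.
Recurrence: B ← B·(1+r) − €36.84.
Month 1: interest €11.80; balance after payment €574.96.
Month 2: interest €11.31; balance after payment €549.43.
Closed form: n = −ln(1 − rB₀/P)/ln(1+r) = −ln(0.6797)/ln(1.01967) ≈ 19.825, so the balance reaches zero during payment 20.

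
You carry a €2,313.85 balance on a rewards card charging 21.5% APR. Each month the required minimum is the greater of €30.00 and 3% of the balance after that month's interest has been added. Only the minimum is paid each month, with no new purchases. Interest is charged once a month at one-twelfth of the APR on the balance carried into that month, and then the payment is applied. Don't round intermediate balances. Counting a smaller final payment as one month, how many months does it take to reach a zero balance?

118 months

Monthly rate r = 21.5%/12 = 1.79167% = 0.0179167.
While 3% of the post-interest balance exceeds €30.00, each month B ← (B·(1+r))·(1 − 0.03), i.e. B shrinks by the factor (1+r)·0.97 = 0.98738.
This holds for months 1–68. Entering month 69 the balance is €975.54; 3% of the post-interest balance is now below €30.00, so the flat €30.00 minimum applies from here.
From month 69 a fixed €30.00 at rate r clears €975.54 in 50 more payments. Total: 68 + 50 = 118 months.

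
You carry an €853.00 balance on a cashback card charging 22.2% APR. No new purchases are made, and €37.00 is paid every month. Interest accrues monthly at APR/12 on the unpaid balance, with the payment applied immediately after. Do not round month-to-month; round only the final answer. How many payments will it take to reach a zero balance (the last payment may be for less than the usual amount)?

31 payments

Monthly rate r = 22.2%/12 = 1.85% = 0.0185.
Recurrence: B ← B·(1+r) − €37.00.
Month 1: interest €15.78; balance after payment €831.78.
Month 2: interest €15.39; balance after payment €810.17.
Closed form: n = −ln(1 − rB₀/P)/ln(1+r) = −ln(0.5735)/ln(1.0185) ≈ 30.331, so the balance reaches zero during payment 31.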